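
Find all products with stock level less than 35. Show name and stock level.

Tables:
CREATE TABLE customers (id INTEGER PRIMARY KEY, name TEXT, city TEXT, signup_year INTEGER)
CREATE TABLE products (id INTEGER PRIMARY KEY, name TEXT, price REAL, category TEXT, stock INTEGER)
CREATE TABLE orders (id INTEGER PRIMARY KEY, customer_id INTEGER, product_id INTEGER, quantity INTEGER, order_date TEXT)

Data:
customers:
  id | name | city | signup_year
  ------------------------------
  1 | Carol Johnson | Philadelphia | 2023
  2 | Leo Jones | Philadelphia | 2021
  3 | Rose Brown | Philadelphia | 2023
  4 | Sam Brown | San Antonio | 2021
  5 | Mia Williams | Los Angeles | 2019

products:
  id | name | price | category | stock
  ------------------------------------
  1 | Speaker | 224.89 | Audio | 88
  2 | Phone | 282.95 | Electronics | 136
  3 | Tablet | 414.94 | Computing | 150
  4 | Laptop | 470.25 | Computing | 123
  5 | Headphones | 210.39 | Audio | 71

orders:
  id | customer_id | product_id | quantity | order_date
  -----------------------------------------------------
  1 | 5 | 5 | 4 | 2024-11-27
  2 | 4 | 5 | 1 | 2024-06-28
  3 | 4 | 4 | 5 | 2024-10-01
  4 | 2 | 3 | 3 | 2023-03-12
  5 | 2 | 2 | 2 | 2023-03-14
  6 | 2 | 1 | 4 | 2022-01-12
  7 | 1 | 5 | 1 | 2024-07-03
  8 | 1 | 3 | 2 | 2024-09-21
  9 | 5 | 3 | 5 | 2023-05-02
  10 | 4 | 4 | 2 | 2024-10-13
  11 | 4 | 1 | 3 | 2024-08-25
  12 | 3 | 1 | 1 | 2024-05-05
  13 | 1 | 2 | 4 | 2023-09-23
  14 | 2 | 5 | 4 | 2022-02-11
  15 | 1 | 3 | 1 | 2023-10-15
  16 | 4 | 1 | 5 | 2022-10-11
SELECT name, stock FROM products WHERE stock < 35

Execution result:
(no rows)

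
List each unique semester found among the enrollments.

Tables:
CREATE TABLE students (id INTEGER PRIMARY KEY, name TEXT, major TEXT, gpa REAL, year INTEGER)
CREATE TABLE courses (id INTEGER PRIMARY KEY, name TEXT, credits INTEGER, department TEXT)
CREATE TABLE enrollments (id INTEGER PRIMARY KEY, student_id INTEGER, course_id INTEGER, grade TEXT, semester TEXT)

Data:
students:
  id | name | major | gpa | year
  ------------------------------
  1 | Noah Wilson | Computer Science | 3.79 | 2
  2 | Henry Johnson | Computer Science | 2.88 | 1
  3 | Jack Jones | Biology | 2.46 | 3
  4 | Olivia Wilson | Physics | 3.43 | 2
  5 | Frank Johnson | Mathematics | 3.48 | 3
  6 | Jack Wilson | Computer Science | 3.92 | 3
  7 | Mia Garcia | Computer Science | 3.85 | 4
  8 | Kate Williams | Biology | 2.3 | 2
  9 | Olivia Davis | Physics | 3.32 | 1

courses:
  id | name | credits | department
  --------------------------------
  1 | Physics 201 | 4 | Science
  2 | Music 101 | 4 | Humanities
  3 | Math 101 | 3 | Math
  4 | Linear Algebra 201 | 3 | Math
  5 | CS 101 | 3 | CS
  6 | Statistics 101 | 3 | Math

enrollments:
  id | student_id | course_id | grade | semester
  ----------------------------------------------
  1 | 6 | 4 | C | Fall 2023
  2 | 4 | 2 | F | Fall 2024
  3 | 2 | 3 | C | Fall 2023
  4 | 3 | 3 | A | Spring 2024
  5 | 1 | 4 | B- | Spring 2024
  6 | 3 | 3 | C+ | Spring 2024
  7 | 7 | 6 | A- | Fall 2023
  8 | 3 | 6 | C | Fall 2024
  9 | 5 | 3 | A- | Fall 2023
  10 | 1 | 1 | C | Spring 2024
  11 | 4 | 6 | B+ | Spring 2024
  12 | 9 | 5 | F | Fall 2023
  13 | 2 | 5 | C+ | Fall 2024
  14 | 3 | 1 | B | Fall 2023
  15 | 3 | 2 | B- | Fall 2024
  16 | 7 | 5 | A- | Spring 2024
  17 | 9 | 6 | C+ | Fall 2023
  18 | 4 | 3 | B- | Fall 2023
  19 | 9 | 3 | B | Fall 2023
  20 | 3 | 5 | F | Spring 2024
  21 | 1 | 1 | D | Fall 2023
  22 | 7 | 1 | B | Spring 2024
SELECT DISTINCT semester FROM enrollments

Execution result:
semester
Fall 2023
Fall 2024
Spring 2024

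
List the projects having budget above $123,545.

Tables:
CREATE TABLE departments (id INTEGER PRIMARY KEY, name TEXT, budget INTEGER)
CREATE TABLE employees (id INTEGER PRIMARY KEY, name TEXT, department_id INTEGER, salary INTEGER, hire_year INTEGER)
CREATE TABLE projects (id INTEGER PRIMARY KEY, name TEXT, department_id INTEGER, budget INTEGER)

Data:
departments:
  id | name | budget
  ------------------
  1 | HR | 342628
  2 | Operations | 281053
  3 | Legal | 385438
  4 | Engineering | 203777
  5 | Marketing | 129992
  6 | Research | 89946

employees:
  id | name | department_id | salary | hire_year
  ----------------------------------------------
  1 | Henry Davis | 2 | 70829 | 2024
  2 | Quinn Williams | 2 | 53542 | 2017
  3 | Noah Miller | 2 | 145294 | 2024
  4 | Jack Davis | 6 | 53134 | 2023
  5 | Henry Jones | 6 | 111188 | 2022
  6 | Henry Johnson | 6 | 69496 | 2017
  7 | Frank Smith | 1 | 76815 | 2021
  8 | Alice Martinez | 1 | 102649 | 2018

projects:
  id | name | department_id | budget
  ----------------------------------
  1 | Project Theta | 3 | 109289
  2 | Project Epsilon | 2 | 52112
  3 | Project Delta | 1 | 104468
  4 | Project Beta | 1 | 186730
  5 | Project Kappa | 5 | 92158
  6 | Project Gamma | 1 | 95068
SELECT name, budget FROM projects WHERE budget > 123545

Execution result:
name | budget
Project Beta | 186730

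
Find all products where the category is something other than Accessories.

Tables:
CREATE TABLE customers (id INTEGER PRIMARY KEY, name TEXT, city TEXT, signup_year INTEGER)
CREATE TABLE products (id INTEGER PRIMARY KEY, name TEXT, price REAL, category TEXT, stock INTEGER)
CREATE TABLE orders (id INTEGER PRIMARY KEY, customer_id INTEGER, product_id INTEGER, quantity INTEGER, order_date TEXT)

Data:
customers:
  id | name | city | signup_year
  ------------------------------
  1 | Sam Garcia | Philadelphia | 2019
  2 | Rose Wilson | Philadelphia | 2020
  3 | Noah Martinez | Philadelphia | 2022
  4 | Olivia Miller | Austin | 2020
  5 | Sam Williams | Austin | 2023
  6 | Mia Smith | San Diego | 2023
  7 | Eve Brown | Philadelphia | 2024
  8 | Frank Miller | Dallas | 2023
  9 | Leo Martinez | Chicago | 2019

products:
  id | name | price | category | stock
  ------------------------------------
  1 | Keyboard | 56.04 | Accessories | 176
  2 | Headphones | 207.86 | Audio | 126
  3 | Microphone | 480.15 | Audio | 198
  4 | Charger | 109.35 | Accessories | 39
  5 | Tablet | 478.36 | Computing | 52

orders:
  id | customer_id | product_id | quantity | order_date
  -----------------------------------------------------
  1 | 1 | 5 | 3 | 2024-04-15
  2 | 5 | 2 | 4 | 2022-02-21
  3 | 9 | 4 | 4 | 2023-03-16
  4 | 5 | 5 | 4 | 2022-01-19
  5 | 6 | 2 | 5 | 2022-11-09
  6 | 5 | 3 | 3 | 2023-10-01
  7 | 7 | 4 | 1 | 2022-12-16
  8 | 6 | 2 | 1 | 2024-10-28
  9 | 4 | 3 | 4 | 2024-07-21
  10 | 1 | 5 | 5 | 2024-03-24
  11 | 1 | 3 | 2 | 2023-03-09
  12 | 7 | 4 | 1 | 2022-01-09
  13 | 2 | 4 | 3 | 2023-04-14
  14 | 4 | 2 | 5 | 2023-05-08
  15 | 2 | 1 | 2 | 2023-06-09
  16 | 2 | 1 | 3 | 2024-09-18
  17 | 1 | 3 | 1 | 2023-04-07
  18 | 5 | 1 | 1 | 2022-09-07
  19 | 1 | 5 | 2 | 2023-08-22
SELECT name, category FROM products WHERE category <> 'Accessories'

Execution result:
name | category
Headphones | Audio
Microphone | Audio
Tablet | Computing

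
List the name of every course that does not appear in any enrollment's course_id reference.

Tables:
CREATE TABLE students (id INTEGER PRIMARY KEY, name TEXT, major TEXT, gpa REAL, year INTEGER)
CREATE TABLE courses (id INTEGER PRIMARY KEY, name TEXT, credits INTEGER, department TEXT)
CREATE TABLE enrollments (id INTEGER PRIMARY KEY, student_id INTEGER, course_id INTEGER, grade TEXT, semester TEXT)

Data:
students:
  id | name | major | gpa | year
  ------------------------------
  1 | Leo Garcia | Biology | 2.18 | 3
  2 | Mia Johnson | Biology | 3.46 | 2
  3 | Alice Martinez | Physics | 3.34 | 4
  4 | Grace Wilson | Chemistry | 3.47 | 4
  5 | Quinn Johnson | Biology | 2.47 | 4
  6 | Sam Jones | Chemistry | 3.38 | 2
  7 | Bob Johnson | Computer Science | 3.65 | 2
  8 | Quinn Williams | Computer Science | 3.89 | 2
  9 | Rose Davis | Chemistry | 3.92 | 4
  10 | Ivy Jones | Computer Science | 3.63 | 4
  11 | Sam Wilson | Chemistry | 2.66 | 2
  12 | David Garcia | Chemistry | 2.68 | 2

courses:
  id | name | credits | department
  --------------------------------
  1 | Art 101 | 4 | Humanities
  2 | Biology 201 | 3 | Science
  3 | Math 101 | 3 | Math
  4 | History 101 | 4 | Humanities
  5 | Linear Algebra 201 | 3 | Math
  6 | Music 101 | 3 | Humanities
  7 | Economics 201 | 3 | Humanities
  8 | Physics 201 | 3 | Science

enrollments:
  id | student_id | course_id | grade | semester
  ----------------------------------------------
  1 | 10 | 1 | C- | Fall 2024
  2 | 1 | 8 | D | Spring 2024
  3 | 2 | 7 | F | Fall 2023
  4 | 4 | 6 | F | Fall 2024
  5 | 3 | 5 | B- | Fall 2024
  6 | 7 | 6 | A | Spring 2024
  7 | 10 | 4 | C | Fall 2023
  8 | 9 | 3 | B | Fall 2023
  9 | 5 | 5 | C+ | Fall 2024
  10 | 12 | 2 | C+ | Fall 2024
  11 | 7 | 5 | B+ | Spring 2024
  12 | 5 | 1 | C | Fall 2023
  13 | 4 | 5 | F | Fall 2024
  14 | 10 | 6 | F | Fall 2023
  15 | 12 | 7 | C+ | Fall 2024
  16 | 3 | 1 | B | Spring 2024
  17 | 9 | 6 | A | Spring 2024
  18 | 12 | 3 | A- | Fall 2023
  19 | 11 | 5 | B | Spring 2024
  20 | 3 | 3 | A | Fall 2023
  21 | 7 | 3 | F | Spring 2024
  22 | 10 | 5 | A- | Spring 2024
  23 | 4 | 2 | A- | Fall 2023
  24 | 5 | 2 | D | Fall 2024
SELECT p.name FROM courses p LEFT JOIN enrollments c ON c.course_id = p.id WHERE c.id IS NULL

Execution result:
(no rows)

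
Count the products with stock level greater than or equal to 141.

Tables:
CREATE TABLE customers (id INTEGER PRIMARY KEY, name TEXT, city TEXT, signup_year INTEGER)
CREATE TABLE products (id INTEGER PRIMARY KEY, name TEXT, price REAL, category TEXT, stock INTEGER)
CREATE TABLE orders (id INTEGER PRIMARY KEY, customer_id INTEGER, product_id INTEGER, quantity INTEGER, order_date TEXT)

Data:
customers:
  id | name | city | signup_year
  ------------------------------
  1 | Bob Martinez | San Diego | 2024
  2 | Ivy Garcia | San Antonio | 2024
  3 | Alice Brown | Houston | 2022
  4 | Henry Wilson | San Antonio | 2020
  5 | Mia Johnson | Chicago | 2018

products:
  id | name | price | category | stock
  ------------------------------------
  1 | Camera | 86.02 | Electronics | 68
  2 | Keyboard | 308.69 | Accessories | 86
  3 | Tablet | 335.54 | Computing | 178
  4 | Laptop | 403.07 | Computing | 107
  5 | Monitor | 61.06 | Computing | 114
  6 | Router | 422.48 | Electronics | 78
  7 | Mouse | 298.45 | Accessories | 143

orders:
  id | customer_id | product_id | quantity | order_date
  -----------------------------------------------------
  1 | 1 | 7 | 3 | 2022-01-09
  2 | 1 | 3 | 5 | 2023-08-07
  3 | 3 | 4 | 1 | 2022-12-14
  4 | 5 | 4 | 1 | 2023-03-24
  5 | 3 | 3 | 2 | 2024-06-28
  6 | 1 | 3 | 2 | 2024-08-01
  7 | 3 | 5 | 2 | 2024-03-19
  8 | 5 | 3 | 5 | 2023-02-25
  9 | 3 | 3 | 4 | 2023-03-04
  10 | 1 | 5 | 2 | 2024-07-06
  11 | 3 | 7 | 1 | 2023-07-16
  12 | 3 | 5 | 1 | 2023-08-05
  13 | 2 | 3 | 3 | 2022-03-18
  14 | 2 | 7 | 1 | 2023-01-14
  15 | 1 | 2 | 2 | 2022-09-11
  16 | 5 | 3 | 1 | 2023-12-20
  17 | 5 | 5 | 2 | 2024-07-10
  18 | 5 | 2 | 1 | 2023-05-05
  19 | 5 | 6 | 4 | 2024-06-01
SELECT COUNT(*) FROM products WHERE stock >= 141

Execution result:
2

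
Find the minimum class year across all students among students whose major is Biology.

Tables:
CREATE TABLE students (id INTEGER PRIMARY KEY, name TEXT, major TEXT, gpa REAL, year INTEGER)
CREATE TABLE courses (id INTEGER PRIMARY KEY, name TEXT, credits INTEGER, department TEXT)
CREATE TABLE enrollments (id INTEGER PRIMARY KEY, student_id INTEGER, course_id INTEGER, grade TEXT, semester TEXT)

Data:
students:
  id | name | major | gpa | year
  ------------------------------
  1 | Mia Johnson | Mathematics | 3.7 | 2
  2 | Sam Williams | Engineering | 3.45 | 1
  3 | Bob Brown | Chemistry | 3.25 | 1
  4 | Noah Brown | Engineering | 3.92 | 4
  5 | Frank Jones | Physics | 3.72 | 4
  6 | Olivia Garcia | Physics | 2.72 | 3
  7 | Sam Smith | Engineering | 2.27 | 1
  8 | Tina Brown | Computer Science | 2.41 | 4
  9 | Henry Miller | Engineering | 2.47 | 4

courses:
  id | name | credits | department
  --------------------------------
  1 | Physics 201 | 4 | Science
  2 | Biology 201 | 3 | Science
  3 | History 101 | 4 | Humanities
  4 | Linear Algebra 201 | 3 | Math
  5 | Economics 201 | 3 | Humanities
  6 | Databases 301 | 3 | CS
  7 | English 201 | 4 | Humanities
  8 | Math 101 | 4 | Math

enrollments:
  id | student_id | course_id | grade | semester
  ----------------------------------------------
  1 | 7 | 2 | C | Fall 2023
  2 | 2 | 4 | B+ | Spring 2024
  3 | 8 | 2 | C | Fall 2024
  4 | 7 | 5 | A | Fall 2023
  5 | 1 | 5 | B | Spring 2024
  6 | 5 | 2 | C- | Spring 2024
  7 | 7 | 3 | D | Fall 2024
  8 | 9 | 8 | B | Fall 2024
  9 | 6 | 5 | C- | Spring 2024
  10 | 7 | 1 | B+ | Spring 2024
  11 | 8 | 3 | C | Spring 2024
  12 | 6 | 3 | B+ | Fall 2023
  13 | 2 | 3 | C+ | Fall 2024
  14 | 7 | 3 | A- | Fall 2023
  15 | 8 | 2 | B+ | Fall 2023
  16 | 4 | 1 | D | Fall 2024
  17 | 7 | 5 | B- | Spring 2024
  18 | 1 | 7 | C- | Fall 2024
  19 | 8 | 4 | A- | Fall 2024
SELECT MIN(year) FROM students WHERE major = 'Biology'

Execution result:
NULL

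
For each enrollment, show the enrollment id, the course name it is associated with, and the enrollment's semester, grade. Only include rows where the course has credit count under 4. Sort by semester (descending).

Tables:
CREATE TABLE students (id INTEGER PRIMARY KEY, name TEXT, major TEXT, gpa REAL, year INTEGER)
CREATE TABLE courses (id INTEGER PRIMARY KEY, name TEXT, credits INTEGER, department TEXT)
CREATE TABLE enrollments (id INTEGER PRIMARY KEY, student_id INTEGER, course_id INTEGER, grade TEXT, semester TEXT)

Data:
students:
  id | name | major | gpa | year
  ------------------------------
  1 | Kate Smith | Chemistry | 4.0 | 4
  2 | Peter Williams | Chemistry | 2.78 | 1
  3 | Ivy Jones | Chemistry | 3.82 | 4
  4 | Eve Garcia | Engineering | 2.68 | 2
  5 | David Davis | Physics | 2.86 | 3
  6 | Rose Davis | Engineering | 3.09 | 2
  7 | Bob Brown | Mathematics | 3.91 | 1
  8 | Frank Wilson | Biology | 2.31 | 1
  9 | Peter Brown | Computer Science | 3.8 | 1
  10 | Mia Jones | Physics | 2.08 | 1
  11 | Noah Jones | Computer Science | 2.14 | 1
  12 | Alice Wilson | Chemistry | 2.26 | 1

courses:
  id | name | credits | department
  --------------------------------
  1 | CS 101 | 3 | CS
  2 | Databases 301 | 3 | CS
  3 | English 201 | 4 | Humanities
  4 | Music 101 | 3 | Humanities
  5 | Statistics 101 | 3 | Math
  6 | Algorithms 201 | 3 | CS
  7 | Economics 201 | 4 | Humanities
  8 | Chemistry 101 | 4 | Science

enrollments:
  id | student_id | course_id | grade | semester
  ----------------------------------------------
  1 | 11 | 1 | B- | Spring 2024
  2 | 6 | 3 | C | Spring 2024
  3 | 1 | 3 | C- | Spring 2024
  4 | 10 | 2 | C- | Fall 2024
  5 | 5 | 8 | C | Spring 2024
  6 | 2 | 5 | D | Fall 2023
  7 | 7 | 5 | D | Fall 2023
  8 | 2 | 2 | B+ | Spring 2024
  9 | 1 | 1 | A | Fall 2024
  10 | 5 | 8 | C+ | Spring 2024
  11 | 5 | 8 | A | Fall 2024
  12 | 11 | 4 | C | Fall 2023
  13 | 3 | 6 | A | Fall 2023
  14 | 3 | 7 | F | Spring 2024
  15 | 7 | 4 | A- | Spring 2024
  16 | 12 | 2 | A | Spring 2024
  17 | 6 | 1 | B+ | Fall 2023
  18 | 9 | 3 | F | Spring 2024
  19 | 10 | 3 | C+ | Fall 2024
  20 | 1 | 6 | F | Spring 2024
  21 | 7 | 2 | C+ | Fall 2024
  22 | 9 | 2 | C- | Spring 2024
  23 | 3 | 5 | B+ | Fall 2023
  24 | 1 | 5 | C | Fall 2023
SELECT c.id, p.name AS course, c.semester, c.grade FROM enrollments c JOIN courses p ON c.course_id = p.id WHERE p.credits < 4 ORDER BY c.semester DESC

Execution result:
id | course | semester | grade
1 | CS 101 | Spring 2024 | B-
8 | Databases 301 | Spring 2024 | B+
15 | Music 101 | Spring 2024 | A-
16 | Databases 301 | Spring 2024 | A
20 | Algorithms 201 | Spring 2024 | F
22 | Databases 301 | Spring 2024 | C-
4 | Databases 301 | Fall 2024 | C-
9 | CS 101 | Fall 2024 | A
21 | Databases 301 | Fall 2024 | C+
6 | Statistics 101 | Fall 2023 | D
7 | Statistics 101 | Fall 2023 | D
12 | Music 101 | Fall 2023 | C
13 | Algorithms 201 | Fall 2023 | A
17 | CS 101 | Fall 2023 | B+
23 | Statistics 101 | Fall 2023 | B+
24 | Statistics 101 | Fall 2023 | C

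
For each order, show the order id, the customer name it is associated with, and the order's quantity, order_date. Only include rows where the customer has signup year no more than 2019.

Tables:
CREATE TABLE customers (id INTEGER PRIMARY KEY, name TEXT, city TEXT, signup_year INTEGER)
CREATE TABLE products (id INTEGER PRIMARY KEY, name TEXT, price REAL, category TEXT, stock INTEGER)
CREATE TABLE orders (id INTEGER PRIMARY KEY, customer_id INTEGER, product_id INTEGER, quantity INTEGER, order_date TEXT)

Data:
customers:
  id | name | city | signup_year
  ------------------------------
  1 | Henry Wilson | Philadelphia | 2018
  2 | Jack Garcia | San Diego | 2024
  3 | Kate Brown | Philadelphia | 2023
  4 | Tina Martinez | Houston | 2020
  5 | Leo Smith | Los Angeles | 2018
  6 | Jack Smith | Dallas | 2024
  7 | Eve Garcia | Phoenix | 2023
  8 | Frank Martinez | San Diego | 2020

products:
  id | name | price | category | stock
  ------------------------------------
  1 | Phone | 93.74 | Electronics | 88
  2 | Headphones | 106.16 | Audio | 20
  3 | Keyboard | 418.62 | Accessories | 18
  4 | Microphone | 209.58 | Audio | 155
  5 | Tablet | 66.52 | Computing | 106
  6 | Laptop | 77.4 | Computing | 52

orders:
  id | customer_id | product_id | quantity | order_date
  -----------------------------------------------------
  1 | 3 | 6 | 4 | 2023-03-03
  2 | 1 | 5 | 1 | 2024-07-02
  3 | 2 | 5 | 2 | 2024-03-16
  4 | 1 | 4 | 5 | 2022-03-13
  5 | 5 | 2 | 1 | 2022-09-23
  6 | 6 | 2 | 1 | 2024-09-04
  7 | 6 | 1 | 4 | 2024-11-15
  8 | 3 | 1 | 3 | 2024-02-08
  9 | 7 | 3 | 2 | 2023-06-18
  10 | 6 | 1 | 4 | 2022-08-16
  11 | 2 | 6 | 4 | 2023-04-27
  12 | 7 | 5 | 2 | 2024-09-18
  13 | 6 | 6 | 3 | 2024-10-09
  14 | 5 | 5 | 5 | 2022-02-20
SELECT c.id, p.name AS customer, c.quantity, c.order_date FROM orders c JOIN customers p ON c.customer_id = p.id WHERE p.signup_year <= 2019

Execution result:
id | customer | quantity | order_date
2 | Henry Wilson | 1 | 2024-07-02
4 | Henry Wilson | 5 | 2022-03-13
5 | Leo Smith | 1 | 2022-09-23
14 | Leo Smith | 5 | 2022-02-20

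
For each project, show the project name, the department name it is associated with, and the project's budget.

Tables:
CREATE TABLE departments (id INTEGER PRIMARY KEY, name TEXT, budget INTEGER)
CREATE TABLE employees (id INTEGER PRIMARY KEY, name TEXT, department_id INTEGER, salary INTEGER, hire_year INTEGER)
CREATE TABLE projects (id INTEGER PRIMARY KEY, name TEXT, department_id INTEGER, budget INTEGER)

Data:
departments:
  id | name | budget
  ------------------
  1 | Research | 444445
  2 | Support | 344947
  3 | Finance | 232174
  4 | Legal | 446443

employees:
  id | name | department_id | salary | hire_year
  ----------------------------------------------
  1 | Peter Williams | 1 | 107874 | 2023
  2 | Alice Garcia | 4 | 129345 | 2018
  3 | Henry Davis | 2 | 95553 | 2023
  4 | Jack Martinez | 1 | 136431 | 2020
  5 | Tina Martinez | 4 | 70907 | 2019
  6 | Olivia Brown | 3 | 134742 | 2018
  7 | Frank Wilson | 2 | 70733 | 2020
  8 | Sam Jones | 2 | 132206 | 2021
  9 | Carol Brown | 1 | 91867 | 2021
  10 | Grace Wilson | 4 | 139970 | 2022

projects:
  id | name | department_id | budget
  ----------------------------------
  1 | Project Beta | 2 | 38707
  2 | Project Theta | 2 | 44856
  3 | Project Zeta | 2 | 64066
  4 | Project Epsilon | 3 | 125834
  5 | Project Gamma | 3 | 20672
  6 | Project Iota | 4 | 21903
SELECT c.name, p.name AS department, c.budget FROM projects c JOIN departments p ON c.department_id = p.id

Execution result:
name | department | budget
Project Beta | Support | 38707
Project Theta | Support | 44856
Project Zeta | Support | 64066
Project Epsilon | Finance | 125834
Project Gamma | Finance | 20672
Project Iota | Legal | 21903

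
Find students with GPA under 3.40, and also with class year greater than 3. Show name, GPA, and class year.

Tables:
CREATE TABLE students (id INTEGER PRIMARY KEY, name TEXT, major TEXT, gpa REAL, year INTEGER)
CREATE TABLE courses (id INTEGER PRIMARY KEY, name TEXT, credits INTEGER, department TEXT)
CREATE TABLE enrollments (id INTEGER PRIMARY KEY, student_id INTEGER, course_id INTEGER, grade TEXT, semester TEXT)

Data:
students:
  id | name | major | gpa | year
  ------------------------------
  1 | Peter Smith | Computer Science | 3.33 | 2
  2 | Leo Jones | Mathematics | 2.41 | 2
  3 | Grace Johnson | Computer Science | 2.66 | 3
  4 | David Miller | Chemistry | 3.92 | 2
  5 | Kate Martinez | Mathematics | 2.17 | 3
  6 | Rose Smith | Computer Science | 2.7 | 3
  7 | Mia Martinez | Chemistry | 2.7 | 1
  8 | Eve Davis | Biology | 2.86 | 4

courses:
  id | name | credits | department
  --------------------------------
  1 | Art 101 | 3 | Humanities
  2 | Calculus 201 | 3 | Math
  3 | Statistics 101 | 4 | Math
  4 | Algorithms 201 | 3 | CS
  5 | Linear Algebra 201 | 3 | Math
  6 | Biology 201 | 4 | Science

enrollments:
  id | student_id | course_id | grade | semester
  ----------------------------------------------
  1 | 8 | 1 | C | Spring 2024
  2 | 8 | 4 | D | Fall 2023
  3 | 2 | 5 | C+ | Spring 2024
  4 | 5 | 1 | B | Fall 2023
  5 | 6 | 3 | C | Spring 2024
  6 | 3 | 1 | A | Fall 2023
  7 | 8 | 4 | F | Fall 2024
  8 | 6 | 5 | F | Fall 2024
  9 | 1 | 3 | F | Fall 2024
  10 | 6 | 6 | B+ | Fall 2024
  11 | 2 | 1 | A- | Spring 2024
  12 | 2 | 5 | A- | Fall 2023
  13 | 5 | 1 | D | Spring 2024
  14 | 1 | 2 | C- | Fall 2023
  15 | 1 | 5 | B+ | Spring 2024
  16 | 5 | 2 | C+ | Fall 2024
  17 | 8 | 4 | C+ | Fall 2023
SELECT name, gpa, year FROM students WHERE gpa < 3.4 AND year > 3

Execution result:
name | gpa | year
Eve Davis | 2.86 | 4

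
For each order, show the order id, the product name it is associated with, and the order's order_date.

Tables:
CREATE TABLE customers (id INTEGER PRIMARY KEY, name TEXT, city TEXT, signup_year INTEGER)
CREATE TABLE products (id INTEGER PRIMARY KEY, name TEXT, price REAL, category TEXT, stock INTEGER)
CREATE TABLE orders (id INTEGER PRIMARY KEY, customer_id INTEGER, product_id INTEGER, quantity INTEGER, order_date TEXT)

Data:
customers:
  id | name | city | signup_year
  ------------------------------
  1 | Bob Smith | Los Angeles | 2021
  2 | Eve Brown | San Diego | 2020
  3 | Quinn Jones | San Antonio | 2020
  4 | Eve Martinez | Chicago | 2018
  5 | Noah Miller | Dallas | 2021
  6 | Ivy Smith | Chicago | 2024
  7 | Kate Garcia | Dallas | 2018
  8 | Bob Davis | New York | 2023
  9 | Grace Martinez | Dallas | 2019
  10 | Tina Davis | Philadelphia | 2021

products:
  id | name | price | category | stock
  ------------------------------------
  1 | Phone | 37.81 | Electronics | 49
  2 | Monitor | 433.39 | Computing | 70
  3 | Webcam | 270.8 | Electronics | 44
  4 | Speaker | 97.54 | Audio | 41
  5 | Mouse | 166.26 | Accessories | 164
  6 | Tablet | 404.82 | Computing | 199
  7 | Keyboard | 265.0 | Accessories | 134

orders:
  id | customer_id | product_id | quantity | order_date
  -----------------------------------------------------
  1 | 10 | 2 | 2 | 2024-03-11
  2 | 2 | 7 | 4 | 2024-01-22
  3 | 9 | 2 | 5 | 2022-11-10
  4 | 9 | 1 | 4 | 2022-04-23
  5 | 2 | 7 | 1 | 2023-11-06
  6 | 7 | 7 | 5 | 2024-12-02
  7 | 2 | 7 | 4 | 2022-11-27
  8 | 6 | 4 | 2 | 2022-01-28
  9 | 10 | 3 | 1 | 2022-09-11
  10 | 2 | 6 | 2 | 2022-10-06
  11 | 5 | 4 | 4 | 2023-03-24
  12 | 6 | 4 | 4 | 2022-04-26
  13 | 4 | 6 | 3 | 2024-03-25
SELECT c.id, p.name AS product, c.order_date FROM orders c JOIN products p ON c.product_id = p.id

Execution result:
id | product | order_date
1 | Monitor | 2024-03-11
2 | Keyboard | 2024-01-22
3 | Monitor | 2022-11-10
4 | Phone | 2022-04-23
5 | Keyboard | 2023-11-06
6 | Keyboard | 2024-12-02
7 | Keyboard | 2022-11-27
8 | Speaker | 2022-01-28
9 | Webcam | 2022-09-11
10 | Tablet | 2022-10-06
11 | Speaker | 2023-03-24
12 | Speaker | 2022-04-26
13 | Tablet | 2024-03-25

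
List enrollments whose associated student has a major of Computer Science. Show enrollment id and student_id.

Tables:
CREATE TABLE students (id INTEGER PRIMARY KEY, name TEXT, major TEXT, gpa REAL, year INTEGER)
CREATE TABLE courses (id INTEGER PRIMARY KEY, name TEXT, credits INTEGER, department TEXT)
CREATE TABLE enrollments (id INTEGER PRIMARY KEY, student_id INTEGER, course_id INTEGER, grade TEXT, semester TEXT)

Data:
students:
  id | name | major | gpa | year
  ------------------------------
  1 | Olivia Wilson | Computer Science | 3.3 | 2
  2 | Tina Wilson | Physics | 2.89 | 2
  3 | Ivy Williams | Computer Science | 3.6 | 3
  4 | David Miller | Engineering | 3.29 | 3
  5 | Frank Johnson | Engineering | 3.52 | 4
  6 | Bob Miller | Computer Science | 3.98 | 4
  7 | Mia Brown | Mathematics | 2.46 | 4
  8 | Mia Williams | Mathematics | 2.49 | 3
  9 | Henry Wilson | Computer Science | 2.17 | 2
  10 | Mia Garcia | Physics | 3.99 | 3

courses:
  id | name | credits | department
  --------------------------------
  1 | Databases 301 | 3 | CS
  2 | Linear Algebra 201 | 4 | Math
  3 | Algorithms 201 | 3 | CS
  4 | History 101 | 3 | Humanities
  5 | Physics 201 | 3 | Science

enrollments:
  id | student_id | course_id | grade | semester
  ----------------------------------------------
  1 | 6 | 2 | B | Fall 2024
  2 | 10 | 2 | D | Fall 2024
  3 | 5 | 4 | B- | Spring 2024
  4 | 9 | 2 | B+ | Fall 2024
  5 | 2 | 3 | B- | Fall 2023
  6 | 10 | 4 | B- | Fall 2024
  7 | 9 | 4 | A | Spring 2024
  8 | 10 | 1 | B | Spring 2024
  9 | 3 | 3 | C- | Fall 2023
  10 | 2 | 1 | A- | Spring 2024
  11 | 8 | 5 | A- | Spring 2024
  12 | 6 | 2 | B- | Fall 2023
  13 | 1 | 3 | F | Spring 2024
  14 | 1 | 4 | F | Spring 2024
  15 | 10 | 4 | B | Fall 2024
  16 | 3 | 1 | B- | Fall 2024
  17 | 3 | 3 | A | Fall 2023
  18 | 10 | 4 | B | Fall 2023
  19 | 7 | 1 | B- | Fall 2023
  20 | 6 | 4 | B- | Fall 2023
SELECT id, student_id FROM enrollments WHERE student_id IN (SELECT id FROM students WHERE major = 'Computer Science')

Execution result:
id | student_id
1 | 6
4 | 9
7 | 9
9 | 3
12 | 6
13 | 1
14 | 1
16 | 3
17 | 3
20 | 6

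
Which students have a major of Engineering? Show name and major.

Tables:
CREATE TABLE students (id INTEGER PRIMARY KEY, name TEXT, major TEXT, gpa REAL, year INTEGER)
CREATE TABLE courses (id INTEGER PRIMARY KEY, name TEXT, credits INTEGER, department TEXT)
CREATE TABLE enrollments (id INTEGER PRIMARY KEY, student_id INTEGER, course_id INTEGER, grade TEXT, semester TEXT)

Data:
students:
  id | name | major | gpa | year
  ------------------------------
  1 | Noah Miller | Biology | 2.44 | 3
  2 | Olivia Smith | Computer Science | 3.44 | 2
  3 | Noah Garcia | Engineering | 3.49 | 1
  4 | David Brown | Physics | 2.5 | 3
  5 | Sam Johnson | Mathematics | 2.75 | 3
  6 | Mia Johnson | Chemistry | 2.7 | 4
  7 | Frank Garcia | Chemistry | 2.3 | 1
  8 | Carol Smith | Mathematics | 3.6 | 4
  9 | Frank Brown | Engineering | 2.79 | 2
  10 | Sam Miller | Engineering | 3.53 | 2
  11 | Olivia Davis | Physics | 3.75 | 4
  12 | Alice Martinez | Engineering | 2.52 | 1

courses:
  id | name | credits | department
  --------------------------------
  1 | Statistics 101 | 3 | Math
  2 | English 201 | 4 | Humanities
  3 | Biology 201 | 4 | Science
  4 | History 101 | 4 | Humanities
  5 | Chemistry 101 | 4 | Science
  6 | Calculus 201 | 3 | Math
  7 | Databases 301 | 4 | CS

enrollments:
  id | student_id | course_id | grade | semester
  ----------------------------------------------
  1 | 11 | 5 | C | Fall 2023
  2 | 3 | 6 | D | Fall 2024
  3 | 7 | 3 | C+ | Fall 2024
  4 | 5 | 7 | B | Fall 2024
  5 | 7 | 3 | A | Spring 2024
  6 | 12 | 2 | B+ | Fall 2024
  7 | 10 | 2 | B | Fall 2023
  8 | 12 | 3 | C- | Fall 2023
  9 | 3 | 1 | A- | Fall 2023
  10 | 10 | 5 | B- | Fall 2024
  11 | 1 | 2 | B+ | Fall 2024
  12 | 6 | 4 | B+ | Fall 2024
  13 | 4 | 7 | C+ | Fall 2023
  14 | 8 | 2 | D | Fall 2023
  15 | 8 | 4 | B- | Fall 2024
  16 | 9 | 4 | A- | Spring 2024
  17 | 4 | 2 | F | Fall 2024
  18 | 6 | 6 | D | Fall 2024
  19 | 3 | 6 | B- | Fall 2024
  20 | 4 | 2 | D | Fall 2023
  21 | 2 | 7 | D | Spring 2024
SELECT name, major FROM students WHERE major = 'Engineering'

Execution result:
name | major
Noah Garcia | Engineering
Frank Brown | Engineering
Sam Miller | Engineering
Alice Martinez | Engineering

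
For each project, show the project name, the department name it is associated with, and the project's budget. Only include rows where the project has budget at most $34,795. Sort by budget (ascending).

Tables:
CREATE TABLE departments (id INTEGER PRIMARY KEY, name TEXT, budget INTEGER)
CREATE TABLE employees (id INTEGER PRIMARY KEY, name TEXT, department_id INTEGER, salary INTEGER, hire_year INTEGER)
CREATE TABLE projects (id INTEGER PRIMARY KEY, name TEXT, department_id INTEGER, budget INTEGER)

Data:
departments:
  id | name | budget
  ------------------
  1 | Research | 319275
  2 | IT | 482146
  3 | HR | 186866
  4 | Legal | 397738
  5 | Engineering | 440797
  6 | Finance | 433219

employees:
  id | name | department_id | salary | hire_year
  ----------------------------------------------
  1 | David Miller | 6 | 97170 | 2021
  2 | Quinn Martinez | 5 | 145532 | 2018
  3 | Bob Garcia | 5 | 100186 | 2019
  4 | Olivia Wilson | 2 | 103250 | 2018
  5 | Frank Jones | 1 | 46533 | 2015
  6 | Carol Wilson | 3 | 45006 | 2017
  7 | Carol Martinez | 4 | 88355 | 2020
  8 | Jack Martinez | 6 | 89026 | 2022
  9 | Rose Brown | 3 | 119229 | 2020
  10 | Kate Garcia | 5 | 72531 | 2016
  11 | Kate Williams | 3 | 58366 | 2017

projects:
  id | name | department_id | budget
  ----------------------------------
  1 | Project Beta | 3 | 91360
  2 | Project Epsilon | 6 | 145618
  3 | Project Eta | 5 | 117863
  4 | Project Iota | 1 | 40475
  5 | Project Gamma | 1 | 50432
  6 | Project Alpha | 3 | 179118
SELECT c.name, p.name AS department, c.budget FROM projects c JOIN departments p ON c.department_id = p.id WHERE c.budget <= 34795 ORDER BY c.budget ASC

Execution result:
(no rows)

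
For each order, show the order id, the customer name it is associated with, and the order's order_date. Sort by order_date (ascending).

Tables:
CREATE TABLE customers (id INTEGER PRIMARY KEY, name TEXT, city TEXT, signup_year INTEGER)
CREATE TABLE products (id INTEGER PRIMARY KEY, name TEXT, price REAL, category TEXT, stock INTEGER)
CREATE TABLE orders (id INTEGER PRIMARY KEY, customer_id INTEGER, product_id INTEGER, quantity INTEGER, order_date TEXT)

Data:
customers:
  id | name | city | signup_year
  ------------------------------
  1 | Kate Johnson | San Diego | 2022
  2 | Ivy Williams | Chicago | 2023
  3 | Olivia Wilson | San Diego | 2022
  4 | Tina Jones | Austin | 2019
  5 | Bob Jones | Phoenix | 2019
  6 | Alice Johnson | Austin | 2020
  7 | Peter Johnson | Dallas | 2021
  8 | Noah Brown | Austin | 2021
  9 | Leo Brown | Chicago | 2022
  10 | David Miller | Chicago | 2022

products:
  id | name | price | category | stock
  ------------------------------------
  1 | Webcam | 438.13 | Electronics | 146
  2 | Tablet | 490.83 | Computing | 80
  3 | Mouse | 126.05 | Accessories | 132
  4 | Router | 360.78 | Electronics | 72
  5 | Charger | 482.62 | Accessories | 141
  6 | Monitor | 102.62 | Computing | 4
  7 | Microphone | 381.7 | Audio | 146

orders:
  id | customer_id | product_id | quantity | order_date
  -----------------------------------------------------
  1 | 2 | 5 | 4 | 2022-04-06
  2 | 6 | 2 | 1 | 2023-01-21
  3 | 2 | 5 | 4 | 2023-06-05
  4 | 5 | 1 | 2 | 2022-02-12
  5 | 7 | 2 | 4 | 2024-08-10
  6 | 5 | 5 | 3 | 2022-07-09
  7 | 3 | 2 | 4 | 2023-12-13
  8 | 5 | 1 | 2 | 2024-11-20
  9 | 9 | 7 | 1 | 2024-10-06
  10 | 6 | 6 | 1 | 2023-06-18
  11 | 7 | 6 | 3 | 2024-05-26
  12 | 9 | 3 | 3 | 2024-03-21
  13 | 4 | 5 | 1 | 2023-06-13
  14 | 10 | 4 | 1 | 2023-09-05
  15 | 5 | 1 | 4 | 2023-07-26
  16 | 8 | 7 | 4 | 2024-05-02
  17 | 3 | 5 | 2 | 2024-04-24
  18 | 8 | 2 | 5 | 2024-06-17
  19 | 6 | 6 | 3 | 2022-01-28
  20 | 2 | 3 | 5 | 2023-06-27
SELECT c.id, p.name AS customer, c.order_date FROM orders c JOIN customers p ON c.customer_id = p.id ORDER BY c.order_date ASC

Execution result:
id | customer | order_date
19 | Alice Johnson | 2022-01-28
4 | Bob Jones | 2022-02-12
1 | Ivy Williams | 2022-04-06
6 | Bob Jones | 2022-07-09
2 | Alice Johnson | 2023-01-21
3 | Ivy Williams | 2023-06-05
13 | Tina Jones | 2023-06-13
10 | Alice Johnson | 2023-06-18
20 | Ivy Williams | 2023-06-27
15 | Bob Jones | 2023-07-26
14 | David Miller | 2023-09-05
7 | Olivia Wilson | 2023-12-13
12 | Leo Brown | 2024-03-21
17 | Olivia Wilson | 2024-04-24
16 | Noah Brown | 2024-05-02
11 | Peter Johnson | 2024-05-26
18 | Noah Brown | 2024-06-17
5 | Peter Johnson | 2024-08-10
9 | Leo Brown | 2024-10-06
8 | Bob Jones | 2024-11-20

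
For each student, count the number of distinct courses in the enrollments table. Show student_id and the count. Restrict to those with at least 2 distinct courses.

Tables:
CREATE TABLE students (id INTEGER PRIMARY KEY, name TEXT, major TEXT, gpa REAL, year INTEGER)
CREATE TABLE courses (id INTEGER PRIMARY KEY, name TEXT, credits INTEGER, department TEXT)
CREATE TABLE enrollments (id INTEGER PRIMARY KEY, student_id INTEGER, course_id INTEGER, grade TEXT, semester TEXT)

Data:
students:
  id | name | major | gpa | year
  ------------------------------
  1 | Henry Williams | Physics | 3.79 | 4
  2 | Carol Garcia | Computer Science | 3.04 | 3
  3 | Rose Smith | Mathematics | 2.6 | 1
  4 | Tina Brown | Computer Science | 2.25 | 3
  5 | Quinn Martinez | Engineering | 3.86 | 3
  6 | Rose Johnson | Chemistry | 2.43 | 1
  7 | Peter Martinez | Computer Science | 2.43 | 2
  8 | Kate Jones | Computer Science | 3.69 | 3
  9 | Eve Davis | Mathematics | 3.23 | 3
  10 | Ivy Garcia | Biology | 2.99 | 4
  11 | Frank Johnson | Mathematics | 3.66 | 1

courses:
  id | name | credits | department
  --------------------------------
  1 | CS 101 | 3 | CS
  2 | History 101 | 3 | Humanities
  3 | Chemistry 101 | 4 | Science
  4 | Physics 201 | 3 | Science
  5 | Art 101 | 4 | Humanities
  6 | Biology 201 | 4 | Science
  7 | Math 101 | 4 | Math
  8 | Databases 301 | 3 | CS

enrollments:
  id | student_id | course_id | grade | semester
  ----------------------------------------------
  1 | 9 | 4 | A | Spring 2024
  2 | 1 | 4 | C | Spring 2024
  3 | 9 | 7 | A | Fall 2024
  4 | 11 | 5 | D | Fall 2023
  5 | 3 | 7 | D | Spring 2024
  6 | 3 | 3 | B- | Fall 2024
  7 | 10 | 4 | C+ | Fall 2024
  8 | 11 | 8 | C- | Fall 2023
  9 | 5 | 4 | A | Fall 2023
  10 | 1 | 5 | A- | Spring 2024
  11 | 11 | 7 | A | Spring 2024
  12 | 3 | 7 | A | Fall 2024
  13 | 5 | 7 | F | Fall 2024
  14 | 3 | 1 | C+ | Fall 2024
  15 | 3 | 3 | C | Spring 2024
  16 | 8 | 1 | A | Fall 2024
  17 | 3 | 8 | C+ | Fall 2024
SELECT student_id, COUNT(DISTINCT course_id) AS distinct_course_count FROM enrollments GROUP BY student_id HAVING COUNT(DISTINCT course_id) >= 2

Execution result:
student_id | distinct_course_count
1 | 2
3 | 4
5 | 2
9 | 2
11 | 3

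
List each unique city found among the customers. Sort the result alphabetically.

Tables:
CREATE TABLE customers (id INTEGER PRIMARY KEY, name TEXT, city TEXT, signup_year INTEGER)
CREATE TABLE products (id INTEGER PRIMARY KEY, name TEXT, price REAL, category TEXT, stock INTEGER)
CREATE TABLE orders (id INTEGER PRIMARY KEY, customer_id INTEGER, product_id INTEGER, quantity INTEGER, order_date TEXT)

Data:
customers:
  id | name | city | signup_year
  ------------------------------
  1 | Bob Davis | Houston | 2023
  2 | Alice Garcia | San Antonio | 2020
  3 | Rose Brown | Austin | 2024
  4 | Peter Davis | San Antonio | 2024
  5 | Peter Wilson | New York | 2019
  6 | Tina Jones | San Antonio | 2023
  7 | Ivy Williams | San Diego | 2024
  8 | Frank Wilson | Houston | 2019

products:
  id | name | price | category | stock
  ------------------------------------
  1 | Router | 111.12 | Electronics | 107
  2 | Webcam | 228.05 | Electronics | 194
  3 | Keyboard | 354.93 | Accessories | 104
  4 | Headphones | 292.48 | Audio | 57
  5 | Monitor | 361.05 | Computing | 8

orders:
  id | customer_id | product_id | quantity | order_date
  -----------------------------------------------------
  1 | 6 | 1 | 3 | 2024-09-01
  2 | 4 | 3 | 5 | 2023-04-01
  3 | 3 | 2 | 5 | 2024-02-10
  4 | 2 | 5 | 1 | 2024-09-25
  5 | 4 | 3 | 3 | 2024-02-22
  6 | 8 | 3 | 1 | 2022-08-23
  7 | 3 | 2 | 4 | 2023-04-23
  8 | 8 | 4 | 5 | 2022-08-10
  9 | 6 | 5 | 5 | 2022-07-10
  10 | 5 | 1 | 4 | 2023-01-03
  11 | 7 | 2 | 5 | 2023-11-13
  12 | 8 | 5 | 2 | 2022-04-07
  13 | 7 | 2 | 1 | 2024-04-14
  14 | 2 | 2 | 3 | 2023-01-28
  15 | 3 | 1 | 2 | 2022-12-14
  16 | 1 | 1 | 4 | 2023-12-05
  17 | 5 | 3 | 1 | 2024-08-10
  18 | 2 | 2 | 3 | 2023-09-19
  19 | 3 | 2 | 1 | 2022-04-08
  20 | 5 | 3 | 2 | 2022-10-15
SELECT DISTINCT city FROM customers ORDER BY city

Execution result:
city
Austin
Houston
New York
San Antonio
San Diego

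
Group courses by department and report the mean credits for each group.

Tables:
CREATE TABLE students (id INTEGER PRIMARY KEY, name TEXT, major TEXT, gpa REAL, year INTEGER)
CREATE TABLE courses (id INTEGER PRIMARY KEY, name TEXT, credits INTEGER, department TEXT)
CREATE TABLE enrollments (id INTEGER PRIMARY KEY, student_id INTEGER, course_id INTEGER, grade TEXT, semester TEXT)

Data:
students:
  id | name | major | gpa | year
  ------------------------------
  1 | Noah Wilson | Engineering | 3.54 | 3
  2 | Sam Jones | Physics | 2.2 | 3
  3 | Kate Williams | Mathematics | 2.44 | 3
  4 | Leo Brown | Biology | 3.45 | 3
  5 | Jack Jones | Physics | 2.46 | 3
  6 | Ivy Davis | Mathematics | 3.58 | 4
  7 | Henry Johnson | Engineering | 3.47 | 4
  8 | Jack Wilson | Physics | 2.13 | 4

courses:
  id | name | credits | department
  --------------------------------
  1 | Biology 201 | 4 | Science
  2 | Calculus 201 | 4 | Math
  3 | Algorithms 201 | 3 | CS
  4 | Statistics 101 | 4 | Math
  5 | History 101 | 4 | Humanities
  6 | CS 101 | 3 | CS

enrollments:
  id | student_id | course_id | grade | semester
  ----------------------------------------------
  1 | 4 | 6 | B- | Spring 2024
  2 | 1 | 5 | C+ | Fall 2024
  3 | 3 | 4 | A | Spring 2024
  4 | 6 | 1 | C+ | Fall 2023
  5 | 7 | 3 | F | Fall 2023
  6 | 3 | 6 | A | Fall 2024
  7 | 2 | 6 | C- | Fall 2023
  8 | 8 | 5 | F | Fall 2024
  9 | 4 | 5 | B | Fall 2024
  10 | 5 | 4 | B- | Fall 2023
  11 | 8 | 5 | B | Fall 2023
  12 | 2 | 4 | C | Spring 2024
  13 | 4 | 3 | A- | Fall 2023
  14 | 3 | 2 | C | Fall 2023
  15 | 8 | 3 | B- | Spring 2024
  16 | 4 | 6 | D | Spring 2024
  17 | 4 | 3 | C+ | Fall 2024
SELECT department, AVG(credits) AS avg_credits FROM courses GROUP BY department

Execution result:
department | avg_credits
CS | 3.00
Humanities | 4.00
Math | 4.00
Science | 4.00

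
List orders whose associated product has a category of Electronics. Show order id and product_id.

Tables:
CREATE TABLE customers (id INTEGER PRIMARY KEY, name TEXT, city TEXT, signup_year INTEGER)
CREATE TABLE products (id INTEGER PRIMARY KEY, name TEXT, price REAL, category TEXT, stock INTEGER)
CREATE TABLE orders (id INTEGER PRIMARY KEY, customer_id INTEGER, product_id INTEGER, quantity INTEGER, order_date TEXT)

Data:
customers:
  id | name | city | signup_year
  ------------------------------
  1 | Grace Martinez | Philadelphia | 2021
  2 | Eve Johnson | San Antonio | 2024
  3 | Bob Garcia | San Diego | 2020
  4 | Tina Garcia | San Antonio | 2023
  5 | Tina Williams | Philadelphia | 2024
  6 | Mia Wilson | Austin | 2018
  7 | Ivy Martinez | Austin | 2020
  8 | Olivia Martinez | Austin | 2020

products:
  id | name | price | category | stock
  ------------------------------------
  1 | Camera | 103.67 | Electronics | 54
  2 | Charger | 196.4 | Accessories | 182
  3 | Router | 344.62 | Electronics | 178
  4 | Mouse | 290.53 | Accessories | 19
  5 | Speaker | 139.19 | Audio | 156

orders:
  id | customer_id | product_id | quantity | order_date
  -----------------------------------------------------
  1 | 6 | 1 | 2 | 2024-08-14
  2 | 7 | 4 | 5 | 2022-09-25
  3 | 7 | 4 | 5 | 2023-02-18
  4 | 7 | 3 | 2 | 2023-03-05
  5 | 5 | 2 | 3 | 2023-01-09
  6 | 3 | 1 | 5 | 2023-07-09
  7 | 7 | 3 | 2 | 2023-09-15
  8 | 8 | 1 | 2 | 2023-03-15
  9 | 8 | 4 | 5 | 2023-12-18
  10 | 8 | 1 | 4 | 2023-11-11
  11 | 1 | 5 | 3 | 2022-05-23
SELECT id, product_id FROM orders WHERE product_id IN (SELECT id FROM products WHERE category = 'Electronics')

Execution result:
id | product_id
1 | 1
4 | 3
6 | 1
7 | 3
8 | 1
10 | 1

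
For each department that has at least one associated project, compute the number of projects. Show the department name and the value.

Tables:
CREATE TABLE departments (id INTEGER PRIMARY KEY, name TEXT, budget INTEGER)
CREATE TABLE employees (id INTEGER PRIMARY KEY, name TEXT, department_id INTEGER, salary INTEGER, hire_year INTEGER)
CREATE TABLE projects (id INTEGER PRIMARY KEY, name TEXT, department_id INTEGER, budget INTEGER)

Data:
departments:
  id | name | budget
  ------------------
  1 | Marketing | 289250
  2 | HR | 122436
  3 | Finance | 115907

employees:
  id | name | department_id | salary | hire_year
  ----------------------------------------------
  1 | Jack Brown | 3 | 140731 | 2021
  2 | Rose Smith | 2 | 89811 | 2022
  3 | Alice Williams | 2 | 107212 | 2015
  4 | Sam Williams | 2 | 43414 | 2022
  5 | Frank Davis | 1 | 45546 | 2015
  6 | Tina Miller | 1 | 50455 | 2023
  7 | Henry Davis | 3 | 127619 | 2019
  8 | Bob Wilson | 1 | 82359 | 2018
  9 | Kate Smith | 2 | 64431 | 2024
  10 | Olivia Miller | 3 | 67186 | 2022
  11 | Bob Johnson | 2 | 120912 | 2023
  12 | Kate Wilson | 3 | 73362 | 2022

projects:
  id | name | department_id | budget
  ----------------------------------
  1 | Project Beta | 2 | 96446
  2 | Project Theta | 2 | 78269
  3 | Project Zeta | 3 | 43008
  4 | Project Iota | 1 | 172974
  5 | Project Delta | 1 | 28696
SELECT p.name, COUNT(*) AS n FROM projects c JOIN departments p ON c.department_id = p.id GROUP BY p.id, p.name

Execution result:
name | n
Marketing | 2
HR | 2
Finance | 1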